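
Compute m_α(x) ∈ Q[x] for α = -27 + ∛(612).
m_α(x) = x^3 + 81x^2 + 2187x + 19071

Set β = α + 27 = ∛(612), so β^3 = 612. Then (α + 27)^3 - 612 = 0, i.e. α is a root of g(x) = (x + 27)^3 - 612 = x^3 + 81x^2 + 2187x + 19071. Since g(x) = h(x + 27) where h(x) = x^3 - 612, and h is irreducible over Q (because 612 is not a perfect cube, so h has no rational root, and a monic cubic with no rational root is irreducible), g is also irreducible (irreducibility is preserved under the substitution x → x + 27). Hence m_α(x) = x^3 + 81x^2 + 2187x + 19071.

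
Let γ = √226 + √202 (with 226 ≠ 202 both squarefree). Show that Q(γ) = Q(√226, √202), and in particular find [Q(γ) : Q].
[Q(γ) : Q] = 4 (equivalently, Q(γ) = Q(√226, √202))

Obviously Q(γ) ⊆ Q(√226, √202), and [Q(√226, √202):Q] = 4 (since 226, 202 are distinct squarefree integers > 1 with 45652 not a perfect square). To show equality we compute the minimal polynomial of γ. From γ = √226 + √202: γ^2 = 226 + 2√(45652) + 202 = 428 + 2√(45652), so γ^2 - 428 = 2√(45652); squaring, (γ^2 - 428)^2 = 4·45652, i.e. γ^4 - 856γ^2 + 183184 - 182608 = 0, i.e. γ^4 - 856γ^2 + 576 = 0. So γ is a root of x^4 - 856x^2 + 576. This polynomial is irreducible over Q: it has no rational root (each ±√226 ± √202 is irrational), and any factorization into two quadratics over Q would force √(45652) ∈ Q (pairing opposite roots) or √226, √202 ∈ Q (other pairings), all impossible. Hence [Q(γ):Q] = 4 = [Q(√226, √202):Q], so Q(γ) = Q(√226, √202).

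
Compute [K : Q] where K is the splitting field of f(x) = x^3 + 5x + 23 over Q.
[K : Q] = 6

By the rational root test, any rational root of the monic integer polynomial f(x) = x^3 + 5x + 23 must be an integer dividing the constant term 23, i.e. one of ±{1, 23}. Evaluating: f(1) = 29, f(-1) = 17, f(23) = 12305, f(-23) = -12259; none is 0, so f has no rational root and is therefore irreducible over Q (a cubic with no linear factor over a field is irreducible). For an irreducible cubic, the Galois group is A_3 or S_3 according as the discriminant disc(f) = -4a^3 - 27b^2 = -4·(5)^3 - 27·(23)^2 = -14783 is or is not a square in Q. Here disc(f) = -14783 is not a perfect square in Q, so the Galois group of f over Q is not contained in A_3 and must be all of S_3. The splitting field has degree |S_3| = 6 over Q, so [K : Q] = 6.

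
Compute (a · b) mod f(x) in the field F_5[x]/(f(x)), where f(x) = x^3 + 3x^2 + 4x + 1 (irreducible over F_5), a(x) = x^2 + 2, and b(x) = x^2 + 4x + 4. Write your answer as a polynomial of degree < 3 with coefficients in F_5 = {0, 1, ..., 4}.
a · b ≡ 4x^2 + 3x + 2 (mod f(x))

Multiply in F_5[x]: a(x)·b(x) = (x^2 + 2)·(x^2 + 4x + 4) = x^4 + 4x^3 + x^2 + 3x + 3. This has degree ≥ 3, so divide by f(x) over F_5: x^4 + 4x^3 + x^2 + 3x + 3 = (x + 1)·(x^3 + 3x^2 + 4x + 1) + (4x^2 + 3x + 2). Hence a·b ≡ 4x^2 + 3x + 2 (mod f). (F_5[x]/(f) is a field with 5^3 = 125 elements since f is irreducible of degree 3.)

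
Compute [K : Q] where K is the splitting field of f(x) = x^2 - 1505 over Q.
[K : Q] = 2

f(x) = x^2 - 1505 factors as (x - √1505)(x + √1505). The splitting field is K = Q(√1505). Since 1505 is squarefree and > 1, it is not a perfect square, so x^2 - 1505 is irreducible over Q and [Q(√1505) : Q] = 2. Hence [K : Q] = 2.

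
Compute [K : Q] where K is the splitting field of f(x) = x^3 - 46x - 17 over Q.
[K : Q] = 6

By the rational root test, any rational root of the monic integer polynomial f(x) = x^3 - 46x - 17 must be an integer dividing the constant term -17, i.e. one of ±{1, 17}. Evaluating: f(1) = -62, f(-1) = 28, f(17) = 4114, f(-17) = -4148; none is 0, so f has no rational root and is therefore irreducible over Q (a cubic with no linear factor over a field is irreducible). For an irreducible cubic, the Galois group is A_3 or S_3 according as the discriminant disc(f) = -4a^3 - 27b^2 = -4·(-46)^3 - 27·(-17)^2 = 381541 is or is not a square in Q. Here disc(f) = 381541 is not a perfect square in Q, so the Galois group of f over Q is not contained in A_3 and must be all of S_3. The splitting field has degree |S_3| = 6 over Q, so [K : Q] = 6.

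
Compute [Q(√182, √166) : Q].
[Q(√182, √166) : Q] = 4

[Q(√182):Q] = 2 (min poly x^2 - 182, irreducible since 182 is squarefree > 1). For the top step, suppose √166 ∈ Q(√182), say √166 = c + d√182 with c, d ∈ Q. Squaring: 166 = c^2 + 182d^2 + 2cd√182. Since √182 ∉ Q this forces 2cd = 0. If d = 0 then √166 = c ∈ Q, contradicting 166 squarefree > 1. If c = 0 then 166 = 182d^2, so 182·166 = (182d)^2 is a perfect square in Q — but 182·166 = 30212 is not a perfect square (since 182 and 166 are distinct squarefree integers). Contradiction. Hence √166 ∉ Q(√182), so x^2 - 166 stays irreducible over Q(√182) and [Q(√182, √166) : Q(√182)] = 2. By the tower law, [Q(√182, √166) : Q] = 2 · 2 = 4.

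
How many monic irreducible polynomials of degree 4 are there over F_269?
There are 1309010490 monic irreducible polynomials of degree 4 over F_269

Each element of F_{269^4} that lies in no proper subfield is a root of exactly one monic irreducible of degree 4 over F_269, and each such polynomial has 4 distinct roots in F_{269^4}. By Möbius inversion the count is N_269(4) = (1/4) Σ_{d|4} μ(4/d) · 269^d = (1/4)(μ(4)·269^1 + μ(2)·269^2 + μ(1)·269^4) = 5236041960/4 = 1309010490.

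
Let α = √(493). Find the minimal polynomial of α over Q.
m_α(x) = x^2 - 493

α satisfies α^2 - 493 = 0, so x^2 - 493 annihilates α. Since d = 493 is squarefree and ≠ 1, it is not a perfect square in Q, so x^2 - 493 has no rational root and is therefore irreducible over Q (a degree-2 polynomial over a field is irreducible iff it has no root). Hence m_α(x) = x^2 - 493.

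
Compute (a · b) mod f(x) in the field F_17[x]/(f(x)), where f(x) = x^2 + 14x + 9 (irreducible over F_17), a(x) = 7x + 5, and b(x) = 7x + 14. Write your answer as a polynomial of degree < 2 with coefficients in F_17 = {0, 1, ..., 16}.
a · b ≡ 8x + 3 (mod f(x))

Multiply in F_17[x]: a(x)·b(x) = (7x + 5)·(7x + 14) = 15x^2 + 14x + 2. This has degree ≥ 2, so divide by f(x) over F_17: 15x^2 + 14x + 2 = (15)·(x^2 + 14x + 9) + (8x + 3). Hence a·b ≡ 8x + 3 (mod f). (F_17[x]/(f) is a field with 17^2 = 289 elements since f is irreducible of degree 2.)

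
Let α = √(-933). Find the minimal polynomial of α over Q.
m_α(x) = x^2 + 933

α satisfies α^2 + 933 = 0, so x^2 + 933 annihilates α. Since d = -933 is squarefree and ≠ 1, it is not a perfect square in Q, so x^2 + 933 has no rational root and is therefore irreducible over Q (a degree-2 polynomial over a field is irreducible iff it has no root). Hence m_α(x) = x^2 + 933.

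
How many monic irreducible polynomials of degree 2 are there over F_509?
There are 129286 monic irreducible polynomials of degree 2 over F_509

Each element of F_{509^2} that lies in no proper subfield is a root of exactly one monic irreducible of degree 2 over F_509, and each such polynomial has 2 distinct roots in F_{509^2}. By Möbius inversion the count is N_509(2) = (1/2) Σ_{d|2} μ(2/d) · 509^d = (1/2)(μ(2)·509^1 + μ(1)·509^2) = 258572/2 = 129286.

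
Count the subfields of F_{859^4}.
F_{859^4} has 3 subfields

The subfields of F_{p^n} are exactly the fields F_{p^d} for d | n (each is the fixed field of the unique index-d subgroup of Gal(F_{p^n}/F_p) ≅ Z/nZ). The divisors of n = 4 are {1, 2, 4}, giving 3 subfields: F_{859^1}, F_{859^2}, F_{859^4}.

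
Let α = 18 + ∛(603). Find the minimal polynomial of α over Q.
m_α(x) = x^3 - 54x^2 + 972x - 6435

Set β = α - 18 = ∛(603), so β^3 = 603. Then (α - 18)^3 - 603 = 0, i.e. α is a root of g(x) = (x - 18)^3 - 603 = x^3 - 54x^2 + 972x - 6435. Since g(x) = h(x - 18) where h(x) = x^3 - 603, and h is irreducible over Q (because 603 is not a perfect cube, so h has no rational root, and a monic cubic with no rational root is irreducible), g is also irreducible (irreducibility is preserved under the substitution x → x - 18). Hence m_α(x) = x^3 - 54x^2 + 972x - 6435.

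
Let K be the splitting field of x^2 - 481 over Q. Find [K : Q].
[K : Q] = 2

f(x) = x^2 - 481 factors as (x - √481)(x + √481). The splitting field is K = Q(√481). Since 481 is squarefree and > 1, it is not a perfect square, so x^2 - 481 is irreducible over Q and [Q(√481) : Q] = 2. Hence [K : Q] = 2.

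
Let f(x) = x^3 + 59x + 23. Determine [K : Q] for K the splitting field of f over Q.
[K : Q] = 6

By the rational root test, any rational root of the monic integer polynomial f(x) = x^3 + 59x + 23 must be an integer dividing the constant term 23, i.e. one of ±{1, 23}. Evaluating: f(1) = 83, f(-1) = -37, f(23) = 13547, f(-23) = -13501; none is 0, so f has no rational root and is therefore irreducible over Q (a cubic with no linear factor over a field is irreducible). For an irreducible cubic, the Galois group is A_3 or S_3 according as the discriminant disc(f) = -4a^3 - 27b^2 = -4·(59)^3 - 27·(23)^2 = -835799 is or is not a square in Q. Here disc(f) = -835799 is not a perfect square in Q, so the Galois group of f over Q is not contained in A_3 and must be all of S_3. The splitting field has degree |S_3| = 6 over Q, so [K : Q] = 6.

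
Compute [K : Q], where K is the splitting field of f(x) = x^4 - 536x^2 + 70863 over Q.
[K : Q] = 4

Solving the quadratic in x^2: x^2 = (536 ± √(536^2 - 4·70863))/2 = (536 ± √3844)/2 = (536 ± 62)/2, giving x^2 = 237 or x^2 = 299. So f(x) = (x^2 - 237)(x^2 - 299) and the roots of f are ±√237, ±√299. Hence the splitting field is K = Q(√237, √299). Since 237 and 299 are distinct squarefree integers > 1, their product 70863 is not a perfect square, so √299 ∉ Q(√237). By the tower law [K:Q] = [Q(√237,√299):Q(√237)] · [Q(√237):Q] = 2 · 2 = 4.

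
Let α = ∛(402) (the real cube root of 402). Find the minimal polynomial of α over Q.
m_α(x) = x^3 - 402

α satisfies α^3 = 402, so x^3 - 402 annihilates α. By the rational root test, a rational root p/q (in lowest terms) of x^3 - 402 would satisfy p^3 = 402 q^3, forcing q = 1 and p^3 = 402; but 402 is not a perfect cube, contradiction. A monic cubic over Q with no rational root is irreducible (any nontrivial factorization would include a linear factor). Hence x^3 - 402 is the minimal polynomial of α, and in particular [Q(α):Q] = 3.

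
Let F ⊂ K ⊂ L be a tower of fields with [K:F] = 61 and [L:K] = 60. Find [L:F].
[L:F] = 3660

The tower law says that for any tower of field extensions F ⊂ K ⊂ L with finite degrees, [L:F] = [L:K] · [K:F]. Here this gives [L:F] = 60 · 61 = 3660.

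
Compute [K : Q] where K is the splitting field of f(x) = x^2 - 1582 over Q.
[K : Q] = 2

f(x) = x^2 - 1582 factors as (x - √1582)(x + √1582). The splitting field is K = Q(√1582). Since 1582 is squarefree and > 1, it is not a perfect square, so x^2 - 1582 is irreducible over Q and [Q(√1582) : Q] = 2. Hence [K : Q] = 2.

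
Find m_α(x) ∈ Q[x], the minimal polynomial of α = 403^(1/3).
m_α(x) = x^3 - 403

α satisfies α^3 = 403, so x^3 - 403 annihilates α. By the rational root test, a rational root p/q (in lowest terms) of x^3 - 403 would satisfy p^3 = 403 q^3, forcing q = 1 and p^3 = 403; but 403 is not a perfect cube, contradiction. A monic cubic over Q with no rational root is irreducible (any nontrivial factorization would include a linear factor). Hence x^3 - 403 is the minimal polynomial of α, and in particular [Q(α):Q] = 3.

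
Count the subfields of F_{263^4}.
F_{263^4} has 3 subfields

The subfields of F_{p^n} are exactly the fields F_{p^d} for d | n (each is the fixed field of the unique index-d subgroup of Gal(F_{p^n}/F_p) ≅ Z/nZ). The divisors of n = 4 are {1, 2, 4}, giving 3 subfields: F_{263^1}, F_{263^2}, F_{263^4}.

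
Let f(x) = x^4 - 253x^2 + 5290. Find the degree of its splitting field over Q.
[K : Q] = 4

Solving the quadratic in x^2: x^2 = (253 ± √(253^2 - 4·5290))/2 = (253 ± √42849)/2 = (253 ± 207)/2, giving x^2 = 230 or x^2 = 23. So f(x) = (x^2 - 230)(x^2 - 23) and the roots of f are ±√230, ±√23. Hence the splitting field is K = Q(√230, √23). Since 230 and 23 are distinct squarefree integers > 1, their product 5290 is not a perfect square, so √23 ∉ Q(√230). By the tower law [K:Q] = [Q(√230,√23):Q(√230)] · [Q(√230):Q] = 2 · 2 = 4.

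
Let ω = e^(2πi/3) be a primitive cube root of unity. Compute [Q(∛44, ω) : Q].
[Q(∛44, ω) : Q] = 6

[Q(∛44):Q] = 3 (min poly x^3 - 44, irreducible since 44 is not a perfect cube). [Q(ω):Q] = 2 (min poly x^2 + x + 1). Since Q(∛44) ⊂ R and ω ∉ R, we have ω ∉ Q(∛44), so x^2 + x + 1 remains irreducible over Q(∛44) and [Q(∛44, ω) : Q(∛44)] = 2. By the tower law, [Q(∛44, ω) : Q] = 3 · 2 = 6. (In fact Q(∛44, ω) is the splitting field of x^3 - 44 over Q.)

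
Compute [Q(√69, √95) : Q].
[Q(√69, √95) : Q] = 4

[Q(√69):Q] = 2 (min poly x^2 - 69, irreducible since 69 is squarefree > 1). For the top step, suppose √95 ∈ Q(√69), say √95 = c + d√69 with c, d ∈ Q. Squaring: 95 = c^2 + 69d^2 + 2cd√69. Since √69 ∉ Q this forces 2cd = 0. If d = 0 then √95 = c ∈ Q, contradicting 95 squarefree > 1. If c = 0 then 95 = 69d^2, so 69·95 = (69d)^2 is a perfect square in Q — but 69·95 = 6555 is not a perfect square (since 69 and 95 are distinct squarefree integers). Contradiction. Hence √95 ∉ Q(√69), so x^2 - 95 stays irreducible over Q(√69) and [Q(√69, √95) : Q(√69)] = 2. By the tower law, [Q(√69, √95) : Q] = 2 · 2 = 4.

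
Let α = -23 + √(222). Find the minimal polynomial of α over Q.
m_α(x) = x^2 + 46x + 307

From α + 23 = √(222), squaring gives (α + 23)^2 = 222, i.e. α^2 + 46α + 529 = 222, so α^2 + 46α + 307 = 0. The discriminant of x^2 + 46x + 307 is (46)^2 - 4·(307) = 2116 - 1228 = 888, and 4·(222) is not a perfect square in Q since 222 is squarefree and ≠ 1. Hence x^2 + 46x + 307 is irreducible over Q and is the minimal polynomial of α.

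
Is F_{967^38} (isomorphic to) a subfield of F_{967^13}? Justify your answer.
No: F_{967^38} is not a subfield of F_{967^13}

F_{p^m} embeds in F_{p^n} iff m | n. Here 38 ∤ 13 (since 13 = 0·38 + 13 with remainder 13 ≠ 0), so F_{967^38} is not a subfield of F_{967^13}. Equivalently: if it were, the tower law would give 38 = [F_{967^38}:F_967] dividing [F_{967^13}:F_967] = 13, contradiction.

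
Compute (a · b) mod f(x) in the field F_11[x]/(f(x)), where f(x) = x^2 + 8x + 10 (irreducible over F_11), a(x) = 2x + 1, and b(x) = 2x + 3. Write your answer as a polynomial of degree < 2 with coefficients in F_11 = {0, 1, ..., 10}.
a · b ≡ 9x + 7 (mod f(x))

Multiply in F_11[x]: a(x)·b(x) = (2x + 1)·(2x + 3) = 4x^2 + 8x + 3. This has degree ≥ 2, so divide by f(x) over F_11: 4x^2 + 8x + 3 = (4)·(x^2 + 8x + 10) + (9x + 7). Hence a·b ≡ 9x + 7 (mod f). (F_11[x]/(f) is a field with 11^2 = 121 elements since f is irreducible of degree 2.)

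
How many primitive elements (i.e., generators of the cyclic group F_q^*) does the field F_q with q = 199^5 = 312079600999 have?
There are φ(312079600998) = 93237606000 primitive elements

F_q^* is cyclic of order q - 1 = 312079600998. A cyclic group of order m has exactly φ(m) generators. Here m = 312079600998 = 2 · 3^2 · 11 · 71 · 22199431, so the number of primitive elements is φ(312079600998) = 93237606000.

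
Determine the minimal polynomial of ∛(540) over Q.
m_α(x) = x^3 - 540

α satisfies α^3 = 540, so x^3 - 540 annihilates α. By the rational root test, a rational root p/q (in lowest terms) of x^3 - 540 would satisfy p^3 = 540 q^3, forcing q = 1 and p^3 = 540; but 540 is not a perfect cube, contradiction. A monic cubic over Q with no rational root is irreducible (any nontrivial factorization would include a linear factor). Hence x^3 - 540 is the minimal polynomial of α, and in particular [Q(α):Q] = 3.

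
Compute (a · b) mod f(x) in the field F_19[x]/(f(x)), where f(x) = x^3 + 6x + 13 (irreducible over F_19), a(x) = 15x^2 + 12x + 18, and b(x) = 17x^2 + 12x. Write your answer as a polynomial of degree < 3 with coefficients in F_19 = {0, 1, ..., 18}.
a · b ≡ 3x^2 + 12x + 5 (mod f(x))

Multiply in F_19[x]: a(x)·b(x) = (15x^2 + 12x + 18)·(17x^2 + 12x) = 8x^4 + 4x^3 + 13x^2 + 7x. This has degree ≥ 3, so divide by f(x) over F_19: 8x^4 + 4x^3 + 13x^2 + 7x = (8x + 4)·(x^3 + 6x + 13) + (3x^2 + 12x + 5). Hence a·b ≡ 3x^2 + 12x + 5 (mod f). (F_19[x]/(f) is a field with 19^3 = 6859 elements since f is irreducible of degree 3.)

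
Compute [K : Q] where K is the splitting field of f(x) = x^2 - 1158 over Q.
[K : Q] = 2

f(x) = x^2 - 1158 factors as (x - √1158)(x + √1158). The splitting field is K = Q(√1158). Since 1158 is squarefree and > 1, it is not a perfect square, so x^2 - 1158 is irreducible over Q and [Q(√1158) : Q] = 2. Hence [K : Q] = 2.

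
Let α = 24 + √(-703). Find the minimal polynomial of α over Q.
m_α(x) = x^2 - 48x + 1279

From α - 24 = √(-703), squaring gives (α - 24)^2 = -703, i.e. α^2 - 48α + 576 = -703, so α^2 - 48α + 1279 = 0. The discriminant of x^2 - 48x + 1279 is (-48)^2 - 4·(1279) = 2304 - 5116 = -2812, and 4·(-703) is not a perfect square in Q since -703 is squarefree and ≠ 1. Hence x^2 - 48x + 1279 is irreducible over Q and is the minimal polynomial of α.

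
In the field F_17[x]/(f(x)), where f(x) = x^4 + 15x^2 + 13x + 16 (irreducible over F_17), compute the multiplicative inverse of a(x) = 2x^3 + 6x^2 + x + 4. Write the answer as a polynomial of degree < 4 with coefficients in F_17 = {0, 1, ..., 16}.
a(x)^(-1) ≡ x^3 + 10x^2 + 12x + 12 (mod f(x))

Since f is irreducible over F_17, F_17[x]/(f) is a field and a(x) ≠ 0 has an inverse. Apply the extended Euclidean algorithm to f(x) and a(x) in F_17[x]: f(x) = (9x + 7)·a(x) + (15x^2 + 4x + 5);  a(x) = (16x + 12)·(15x^2 + 4x + 5) + (9x + 12);  (15x^2 + 4x + 5) = (13x + 2)·(9x + 12) + (15). The last nonzero remainder is the constant 15 = gcd(f, a) in F_17. Back-substituting through the division chain expresses 15 = s(x)·a(x) + t(x)·f(x) with s(x) ≡ 15x^3 + 14x^2 + 10x + 10 (mod f), so (15x^3 + 14x^2 + 10x + 10)·a(x) ≡ 15 (mod f). Multiplying by 15^(-1) ≡ 8 in F_17 gives a(x)^(-1) ≡ 8·(15x^3 + 14x^2 + 10x + 10) ≡ x^3 + 10x^2 + 12x + 12 (mod f). Check: (2x^3 + 6x^2 + x + 4)·(x^3 + 10x^2 + 12x + 12) = 2x^6 + 9x^5 + 8x^3 + 5x^2 + 9x + 14 ≡ 1 (mod x^4 + 15x^2 + 13x + 16).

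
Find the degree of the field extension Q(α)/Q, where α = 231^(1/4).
[Q(α):Q] = 4

α is a root of x^4 - 231. By Eisenstein's criterion at the prime p = 3 (which divides the constant term 231 but p^2 = 9 does not, since 231 is squarefree), x^4 - 231 is irreducible over Q. Hence [Q(α):Q] = 4.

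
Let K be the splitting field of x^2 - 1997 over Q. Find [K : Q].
[K : Q] = 2

f(x) = x^2 - 1997 factors as (x - √1997)(x + √1997). The splitting field is K = Q(√1997). Since 1997 is squarefree and > 1, it is not a perfect square, so x^2 - 1997 is irreducible over Q and [Q(√1997) : Q] = 2. Hence [K : Q] = 2.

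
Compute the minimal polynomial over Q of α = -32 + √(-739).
m_α(x) = x^2 + 64x + 1763

From α + 32 = √(-739), squaring gives (α + 32)^2 = -739, i.e. α^2 + 64α + 1024 = -739, so α^2 + 64α + 1763 = 0. The discriminant of x^2 + 64x + 1763 is (64)^2 - 4·(1763) = 4096 - 7052 = -2956, and 4·(-739) is not a perfect square in Q since -739 is squarefree and ≠ 1. Hence x^2 + 64x + 1763 is irreducible over Q and is the minimal polynomial of α.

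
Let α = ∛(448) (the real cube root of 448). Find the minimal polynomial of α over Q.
m_α(x) = x^3 - 448

α satisfies α^3 = 448, so x^3 - 448 annihilates α. By the rational root test, a rational root p/q (in lowest terms) of x^3 - 448 would satisfy p^3 = 448 q^3, forcing q = 1 and p^3 = 448; but 448 is not a perfect cube, contradiction. A monic cubic over Q with no rational root is irreducible (any nontrivial factorization would include a linear factor). Hence x^3 - 448 is the minimal polynomial of α, and in particular [Q(α):Q] = 3.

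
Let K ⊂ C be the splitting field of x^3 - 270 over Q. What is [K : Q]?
[K : Q] = 6

The roots of x^3 - 270 are ∛270, ω∛270, ω^2∛270 where ω = e^(2πi/3) is a primitive cube root of unity, so K = Q(∛270, ω). Now [Q(∛270):Q] = 3 (since 270 is not a perfect cube, x^3 - 270 is irreducible) and [Q(ω):Q] = 2. Both 2 and 3 divide [K:Q], and [K:Q] ≤ 3·2 = 6, so [K:Q] = 6. (Equivalently: Q(∛270) ⊂ R but ω ∉ R, so [K : Q(∛270)] = 2.)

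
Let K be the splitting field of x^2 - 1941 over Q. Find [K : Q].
[K : Q] = 2

f(x) = x^2 - 1941 factors as (x - √1941)(x + √1941). The splitting field is K = Q(√1941). Since 1941 is squarefree and > 1, it is not a perfect square, so x^2 - 1941 is irreducible over Q and [Q(√1941) : Q] = 2. Hence [K : Q] = 2.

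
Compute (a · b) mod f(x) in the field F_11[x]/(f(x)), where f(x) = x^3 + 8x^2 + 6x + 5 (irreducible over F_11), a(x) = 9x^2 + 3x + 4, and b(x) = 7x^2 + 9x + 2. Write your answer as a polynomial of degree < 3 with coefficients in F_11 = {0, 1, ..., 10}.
a · b ≡ 7x^2 + 5x + 5 (mod f(x))

Multiply in F_11[x]: a(x)·b(x) = (9x^2 + 3x + 4)·(7x^2 + 9x + 2) = 8x^4 + 3x^3 + 7x^2 + 9x + 8. This has degree ≥ 3, so divide by f(x) over F_11: 8x^4 + 3x^3 + 7x^2 + 9x + 8 = (8x + 5)·(x^3 + 8x^2 + 6x + 5) + (7x^2 + 5x + 5). Hence a·b ≡ 7x^2 + 5x + 5 (mod f). (F_11[x]/(f) is a field with 11^3 = 1331 elements since f is irreducible of degree 3.)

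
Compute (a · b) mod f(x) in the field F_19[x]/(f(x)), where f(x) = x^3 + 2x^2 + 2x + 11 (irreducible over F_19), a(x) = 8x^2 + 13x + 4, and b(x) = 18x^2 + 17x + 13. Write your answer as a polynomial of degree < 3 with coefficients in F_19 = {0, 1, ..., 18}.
a · b ≡ 2x^2 + 9x + 5 (mod f(x))

Multiply in F_19[x]: a(x)·b(x) = (8x^2 + 13x + 4)·(18x^2 + 17x + 13) = 11x^4 + 9x^3 + 17x^2 + 9x + 14. This has degree ≥ 3, so divide by f(x) over F_19: 11x^4 + 9x^3 + 17x^2 + 9x + 14 = (11x + 6)·(x^3 + 2x^2 + 2x + 11) + (2x^2 + 9x + 5). Hence a·b ≡ 2x^2 + 9x + 5 (mod f). (F_19[x]/(f) is a field with 19^3 = 6859 elements since f is irreducible of degree 3.)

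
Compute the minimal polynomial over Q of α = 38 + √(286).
m_α(x) = x^2 - 76x + 1158

From α - 38 = √(286), squaring gives (α - 38)^2 = 286, i.e. α^2 - 76α + 1444 = 286, so α^2 - 76α + 1158 = 0. The discriminant of x^2 - 76x + 1158 is (-76)^2 - 4·(1158) = 5776 - 4632 = 1144, and 4·(286) is not a perfect square in Q since 286 is squarefree and ≠ 1. Hence x^2 - 76x + 1158 is irreducible over Q and is the minimal polynomial of α.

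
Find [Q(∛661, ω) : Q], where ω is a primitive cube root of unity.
[Q(∛661, ω) : Q] = 6

[Q(∛661):Q] = 3 (min poly x^3 - 661, irreducible since 661 is not a perfect cube). [Q(ω):Q] = 2 (min poly x^2 + x + 1). Since Q(∛661) ⊂ R and ω ∉ R, we have ω ∉ Q(∛661), so x^2 + x + 1 remains irreducible over Q(∛661) and [Q(∛661, ω) : Q(∛661)] = 2. By the tower law, [Q(∛661, ω) : Q] = 3 · 2 = 6. (In fact Q(∛661, ω) is the splitting field of x^3 - 661 over Q.)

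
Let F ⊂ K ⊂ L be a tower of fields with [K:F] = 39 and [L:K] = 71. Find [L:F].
[L:F] = 2769

The tower law says that for any tower of field extensions F ⊂ K ⊂ L with finite degrees, [L:F] = [L:K] · [K:F]. Here this gives [L:F] = 71 · 39 = 2769.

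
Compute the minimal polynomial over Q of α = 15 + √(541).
m_α(x) = x^2 - 30x - 316

From α - 15 = √(541), squaring gives (α - 15)^2 = 541, i.e. α^2 - 30α + 225 = 541, so α^2 - 30α - 316 = 0. The discriminant of x^2 - 30x - 316 is (-30)^2 - 4·(-316) = 900 + 1264 = 2164, and 4·(541) is not a perfect square in Q since 541 is squarefree and ≠ 1. Hence x^2 - 30x - 316 is irreducible over Q and is the minimal polynomial of α.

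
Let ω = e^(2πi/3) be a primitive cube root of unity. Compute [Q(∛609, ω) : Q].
[Q(∛609, ω) : Q] = 6

[Q(∛609):Q] = 3 (min poly x^3 - 609, irreducible since 609 is not a perfect cube). [Q(ω):Q] = 2 (min poly x^2 + x + 1). Since Q(∛609) ⊂ R and ω ∉ R, we have ω ∉ Q(∛609), so x^2 + x + 1 remains irreducible over Q(∛609) and [Q(∛609, ω) : Q(∛609)] = 2. By the tower law, [Q(∛609, ω) : Q] = 3 · 2 = 6. (In fact Q(∛609, ω) is the splitting field of x^3 - 609 over Q.)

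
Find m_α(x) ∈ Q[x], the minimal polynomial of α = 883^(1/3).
m_α(x) = x^3 - 883

α satisfies α^3 = 883, so x^3 - 883 annihilates α. By the rational root test, a rational root p/q (in lowest terms) of x^3 - 883 would satisfy p^3 = 883 q^3, forcing q = 1 and p^3 = 883; but 883 is not a perfect cube, contradiction. A monic cubic over Q with no rational root is irreducible (any nontrivial factorization would include a linear factor). Hence x^3 - 883 is the minimal polynomial of α, and in particular [Q(α):Q] = 3.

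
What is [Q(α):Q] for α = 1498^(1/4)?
[Q(α):Q] = 4

α is a root of x^4 - 1498. By Eisenstein's criterion at the prime p = 2 (which divides the constant term 1498 but p^2 = 4 does not, since 1498 is squarefree), x^4 - 1498 is irreducible over Q. Hence [Q(α):Q] = 4.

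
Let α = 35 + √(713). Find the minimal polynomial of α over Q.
m_α(x) = x^2 - 70x + 512

From α - 35 = √(713), squaring gives (α - 35)^2 = 713, i.e. α^2 - 70α + 1225 = 713, so α^2 - 70α + 512 = 0. The discriminant of x^2 - 70x + 512 is (-70)^2 - 4·(512) = 4900 - 2048 = 2852, and 4·(713) is not a perfect square in Q since 713 is squarefree and ≠ 1. Hence x^2 - 70x + 512 is irreducible over Q and is the minimal polynomial of α.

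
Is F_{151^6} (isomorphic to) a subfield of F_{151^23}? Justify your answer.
No: F_{151^6} is not a subfield of F_{151^23}

F_{p^m} embeds in F_{p^n} iff m | n. Here 6 ∤ 23 (since 23 = 3·6 + 5 with remainder 5 ≠ 0), so F_{151^6} is not a subfield of F_{151^23}. Equivalently: if it were, the tower law would give 6 = [F_{151^6}:F_151] dividing [F_{151^23}:F_151] = 23, contradiction.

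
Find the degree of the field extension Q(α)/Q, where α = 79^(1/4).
[Q(α):Q] = 4

α is a root of x^4 - 79. By Eisenstein's criterion at the prime p = 79 (which divides the constant term 79 but p^2 = 6241 does not, since 79 is squarefree), x^4 - 79 is irreducible over Q. Hence [Q(α):Q] = 4.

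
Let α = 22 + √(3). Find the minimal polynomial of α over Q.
m_α(x) = x^2 - 44x + 481

From α - 22 = √(3), squaring gives (α - 22)^2 = 3, i.e. α^2 - 44α + 484 = 3, so α^2 - 44α + 481 = 0. The discriminant of x^2 - 44x + 481 is (-44)^2 - 4·(481) = 1936 - 1924 = 12, and 4·(3) is not a perfect square in Q since 3 is squarefree and ≠ 1. Hence x^2 - 44x + 481 is irreducible over Q and is the minimal polynomial of α.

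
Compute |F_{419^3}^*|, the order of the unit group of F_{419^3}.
|F_{419^3}^*| = 73560058

F_{419^3} has 419^3 = 73560059 elements; its multiplicative group consists of all nonzero elements, so |F_{419^3}^*| = 73560059 - 1 = 73560058. (It is cyclic since any finite subgroup of the multiplicative group of a field is cyclic.)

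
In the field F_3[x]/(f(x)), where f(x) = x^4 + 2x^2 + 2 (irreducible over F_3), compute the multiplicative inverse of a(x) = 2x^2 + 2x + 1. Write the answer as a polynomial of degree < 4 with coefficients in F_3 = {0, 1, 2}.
a(x)^(-1) ≡ x^3 + 2 (mod f(x))

Since f is irreducible over F_3, F_3[x]/(f) is a field and a(x) ≠ 0 has an inverse. Apply the extended Euclidean algorithm to f(x) and a(x) in F_3[x]: f(x) = (2x^2 + x + 2)·a(x) + (x);  a(x) = (2x + 2)·(x) + (1). The last nonzero remainder is the constant 1 = gcd(f, a) in F_3. Back-substituting through the division chain expresses 1 = s(x)·a(x) + t(x)·f(x) with s(x) ≡ x^3 + 2 (mod f), so a(x)^(-1) ≡ s(x) = x^3 + 2 (mod f). Check: (2x^2 + 2x + 1)·(x^3 + 2) = 2x^5 + 2x^4 + x^3 + x^2 + x + 2 ≡ 1 (mod x^4 + 2x^2 + 2).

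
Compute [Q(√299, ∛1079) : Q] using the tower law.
[Q(√299, ∛1079) : Q] = 6

Let L = Q(√299, ∛1079). Since Q(√299) ⊂ L and [Q(√299):Q] = 2, the tower law gives 2 | [L:Q]. Likewise Q(∛1079) ⊂ L with [Q(∛1079):Q] = 3 (because 1079 is not a perfect cube), so 3 | [L:Q]. As gcd(2,3) = 1, [L:Q] is divisible by 6. Conversely L is generated over Q by √299 and ∛1079, so [L:Q] ≤ 2·3 = 6. Therefore [Q(√299, ∛1079) : Q] = 6.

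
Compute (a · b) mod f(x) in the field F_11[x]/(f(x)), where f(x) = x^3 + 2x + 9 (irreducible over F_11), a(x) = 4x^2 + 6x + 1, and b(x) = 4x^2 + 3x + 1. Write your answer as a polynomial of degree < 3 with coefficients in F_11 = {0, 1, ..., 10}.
a · b ≡ 5x^2 + 2x + 7 (mod f(x))

Multiply in F_11[x]: a(x)·b(x) = (4x^2 + 6x + 1)·(4x^2 + 3x + 1) = 5x^4 + 3x^3 + 4x^2 + 9x + 1. This has degree ≥ 3, so divide by f(x) over F_11: 5x^4 + 3x^3 + 4x^2 + 9x + 1 = (5x + 3)·(x^3 + 2x + 9) + (5x^2 + 2x + 7). Hence a·b ≡ 5x^2 + 2x + 7 (mod f). (F_11[x]/(f) is a field with 11^3 = 1331 elements since f is irreducible of degree 3.)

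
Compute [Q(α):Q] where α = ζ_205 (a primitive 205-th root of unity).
[Q(α):Q] = 160

The minimal polynomial of ζ_205 over Q is the 205-th cyclotomic polynomial Φ_205(x), which is irreducible over Q and has degree φ(205) = 160. Hence [Q(α):Q] = φ(205) = 160.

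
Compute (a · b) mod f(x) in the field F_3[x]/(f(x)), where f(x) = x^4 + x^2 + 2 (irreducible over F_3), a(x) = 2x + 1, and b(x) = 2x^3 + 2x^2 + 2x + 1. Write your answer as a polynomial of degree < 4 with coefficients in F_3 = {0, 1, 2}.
a · b ≡ 2x^2 + x + 2 (mod f(x))

Multiply in F_3[x]: a(x)·b(x) = (2x + 1)·(2x^3 + 2x^2 + 2x + 1) = x^4 + x + 1. This has degree ≥ 4, so divide by f(x) over F_3: x^4 + x + 1 = (1)·(x^4 + x^2 + 2) + (2x^2 + x + 2). Hence a·b ≡ 2x^2 + x + 2 (mod f). (F_3[x]/(f) is a field with 3^4 = 81 elements since f is irreducible of degree 4.)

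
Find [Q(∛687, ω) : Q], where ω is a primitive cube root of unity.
[Q(∛687, ω) : Q] = 6

[Q(∛687):Q] = 3 (min poly x^3 - 687, irreducible since 687 is not a perfect cube). [Q(ω):Q] = 2 (min poly x^2 + x + 1). Since Q(∛687) ⊂ R and ω ∉ R, we have ω ∉ Q(∛687), so x^2 + x + 1 remains irreducible over Q(∛687) and [Q(∛687, ω) : Q(∛687)] = 2. By the tower law, [Q(∛687, ω) : Q] = 3 · 2 = 6. (In fact Q(∛687, ω) is the splitting field of x^3 - 687 over Q.)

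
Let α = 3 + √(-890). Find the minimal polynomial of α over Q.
m_α(x) = x^2 - 6x + 899

From α - 3 = √(-890), squaring gives (α - 3)^2 = -890, i.e. α^2 - 6α + 9 = -890, so α^2 - 6α + 899 = 0. The discriminant of x^2 - 6x + 899 is (-6)^2 - 4·(899) = 36 - 3596 = -3560, and 4·(-890) is not a perfect square in Q since -890 is squarefree and ≠ 1. Hence x^2 - 6x + 899 is irreducible over Q and is the minimal polynomial of α.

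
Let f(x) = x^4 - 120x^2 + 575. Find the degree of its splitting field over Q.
[K : Q] = 4

Solving the quadratic in x^2: x^2 = (120 ± √(120^2 - 4·575))/2 = (120 ± √12100)/2 = (120 ± 110)/2, giving x^2 = 115 or x^2 = 5. So f(x) = (x^2 - 115)(x^2 - 5) and the roots of f are ±√115, ±√5. Hence the splitting field is K = Q(√115, √5). Since 115 and 5 are distinct squarefree integers > 1, their product 575 is not a perfect square, so √5 ∉ Q(√115). By the tower law [K:Q] = [Q(√115,√5):Q(√115)] · [Q(√115):Q] = 2 · 2 = 4.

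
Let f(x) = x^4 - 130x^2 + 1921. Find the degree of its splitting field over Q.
[K : Q] = 4

Solving the quadratic in x^2: x^2 = (130 ± √(130^2 - 4·1921))/2 = (130 ± √9216)/2 = (130 ± 96)/2, giving x^2 = 17 or x^2 = 113. So f(x) = (x^2 - 17)(x^2 - 113) and the roots of f are ±√17, ±√113. Hence the splitting field is K = Q(√17, √113). Since 17 and 113 are distinct squarefree integers > 1, their product 1921 is not a perfect square, so √113 ∉ Q(√17). By the tower law [K:Q] = [Q(√17,√113):Q(√17)] · [Q(√17):Q] = 2 · 2 = 4.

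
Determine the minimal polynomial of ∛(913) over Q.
m_α(x) = x^3 - 913

α satisfies α^3 = 913, so x^3 - 913 annihilates α. By the rational root test, a rational root p/q (in lowest terms) of x^3 - 913 would satisfy p^3 = 913 q^3, forcing q = 1 and p^3 = 913; but 913 is not a perfect cube, contradiction. A monic cubic over Q with no rational root is irreducible (any nontrivial factorization would include a linear factor). Hence x^3 - 913 is the minimal polynomial of α, and in particular [Q(α):Q] = 3.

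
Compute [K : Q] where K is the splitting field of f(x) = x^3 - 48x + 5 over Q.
[K : Q] = 6

By the rational root test, any rational root of the monic integer polynomial f(x) = x^3 - 48x + 5 must be an integer dividing the constant term 5, i.e. one of ±{1, 5}. Evaluating: f(1) = -42, f(-1) = 52, f(5) = -110, f(-5) = 120; none is 0, so f has no rational root and is therefore irreducible over Q (a cubic with no linear factor over a field is irreducible). For an irreducible cubic, the Galois group is A_3 or S_3 according as the discriminant disc(f) = -4a^3 - 27b^2 = -4·(-48)^3 - 27·(5)^2 = 441693 is or is not a square in Q. Here disc(f) = 441693 is not a perfect square in Q, so the Galois group of f over Q is not contained in A_3 and must be all of S_3. The splitting field has degree |S_3| = 6 over Q, so [K : Q] = 6.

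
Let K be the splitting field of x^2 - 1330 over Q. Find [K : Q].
[K : Q] = 2

f(x) = x^2 - 1330 factors as (x - √1330)(x + √1330). The splitting field is K = Q(√1330). Since 1330 is squarefree and > 1, it is not a perfect square, so x^2 - 1330 is irreducible over Q and [Q(√1330) : Q] = 2. Hence [K : Q] = 2.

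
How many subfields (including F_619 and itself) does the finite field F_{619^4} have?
F_{619^4} has 3 subfields

The subfields of F_{p^n} are exactly the fields F_{p^d} for d | n (each is the fixed field of the unique index-d subgroup of Gal(F_{p^n}/F_p) ≅ Z/nZ). The divisors of n = 4 are {1, 2, 4}, giving 3 subfields: F_{619^1}, F_{619^2}, F_{619^4}.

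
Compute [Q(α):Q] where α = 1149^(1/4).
[Q(α):Q] = 4

α is a root of x^4 - 1149. By Eisenstein's criterion at the prime p = 3 (which divides the constant term 1149 but p^2 = 9 does not, since 1149 is squarefree), x^4 - 1149 is irreducible over Q. Hence [Q(α):Q] = 4.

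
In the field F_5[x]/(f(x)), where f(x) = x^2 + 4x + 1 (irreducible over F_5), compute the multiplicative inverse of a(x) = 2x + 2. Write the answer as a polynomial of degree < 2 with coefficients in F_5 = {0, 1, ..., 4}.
a(x)^(-1) ≡ 4x + 2 (mod f(x))

Since f is irreducible over F_5, F_5[x]/(f) is a field and a(x) ≠ 0 has an inverse. Apply the extended Euclidean algorithm to f(x) and a(x) in F_5[x]: f(x) = (3x + 4)·a(x) + (3). The last nonzero remainder is the constant 3 = gcd(f, a) in F_5. Back-substituting through the division chain expresses 3 = s(x)·a(x) + t(x)·f(x) with s(x) ≡ 2x + 1 (mod f), so (2x + 1)·a(x) ≡ 3 (mod f). Multiplying by 3^(-1) ≡ 2 in F_5 gives a(x)^(-1) ≡ 2·(2x + 1) ≡ 4x + 2 (mod f). Check: (2x + 2)·(4x + 2) = 3x^2 + 2x + 4 ≡ 1 (mod x^2 + 4x + 1).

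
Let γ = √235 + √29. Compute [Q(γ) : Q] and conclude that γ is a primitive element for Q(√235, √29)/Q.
[Q(γ) : Q] = 4 (equivalently, Q(γ) = Q(√235, √29))

Obviously Q(γ) ⊆ Q(√235, √29), and [Q(√235, √29):Q] = 4 (since 235, 29 are distinct squarefree integers > 1 with 6815 not a perfect square). To show equality we compute the minimal polynomial of γ. From γ = √235 + √29: γ^2 = 235 + 2√(6815) + 29 = 264 + 2√(6815), so γ^2 - 264 = 2√(6815); squaring, (γ^2 - 264)^2 = 4·6815, i.e. γ^4 - 528γ^2 + 69696 - 27260 = 0, i.e. γ^4 - 528γ^2 + 42436 = 0. So γ is a root of x^4 - 528x^2 + 42436. This polynomial is irreducible over Q: it has no rational root (each ±√235 ± √29 is irrational), and any factorization into two quadratics over Q would force √(6815) ∈ Q (pairing opposite roots) or √235, √29 ∈ Q (other pairings), all impossible. Hence [Q(γ):Q] = 4 = [Q(√235, √29):Q], so Q(γ) = Q(√235, √29).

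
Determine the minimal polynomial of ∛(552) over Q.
m_α(x) = x^3 - 552

α satisfies α^3 = 552, so x^3 - 552 annihilates α. By the rational root test, a rational root p/q (in lowest terms) of x^3 - 552 would satisfy p^3 = 552 q^3, forcing q = 1 and p^3 = 552; but 552 is not a perfect cube, contradiction. A monic cubic over Q with no rational root is irreducible (any nontrivial factorization would include a linear factor). Hence x^3 - 552 is the minimal polynomial of α, and in particular [Q(α):Q] = 3.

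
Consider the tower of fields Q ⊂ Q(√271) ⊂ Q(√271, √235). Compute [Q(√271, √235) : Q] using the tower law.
[Q(√271, √235) : Q] = 4

[Q(√271):Q] = 2 (min poly x^2 - 271, irreducible since 271 is squarefree > 1). For the top step, suppose √235 ∈ Q(√271), say √235 = c + d√271 with c, d ∈ Q. Squaring: 235 = c^2 + 271d^2 + 2cd√271. Since √271 ∉ Q this forces 2cd = 0. If d = 0 then √235 = c ∈ Q, contradicting 235 squarefree > 1. If c = 0 then 235 = 271d^2, so 271·235 = (271d)^2 is a perfect square in Q — but 271·235 = 63685 is not a perfect square (since 271 and 235 are distinct squarefree integers). Contradiction. Hence √235 ∉ Q(√271), so x^2 - 235 stays irreducible over Q(√271) and [Q(√271, √235) : Q(√271)] = 2. By the tower law, [Q(√271, √235) : Q] = 2 · 2 = 4.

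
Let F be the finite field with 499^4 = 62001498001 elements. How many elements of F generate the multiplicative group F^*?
There are φ(62001498000) = 14736384000 primitive elements

F_q^* is cyclic of order q - 1 = 62001498000. A cyclic group of order m has exactly φ(m) generators. Here m = 62001498000 = 2^4 · 3 · 5^3 · 13 · 61 · 83 · 157, so the number of primitive elements is φ(62001498000) = 14736384000.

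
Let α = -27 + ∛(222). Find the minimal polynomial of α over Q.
m_α(x) = x^3 + 81x^2 + 2187x + 19461

Set β = α + 27 = ∛(222), so β^3 = 222. Then (α + 27)^3 - 222 = 0, i.e. α is a root of g(x) = (x + 27)^3 - 222 = x^3 + 81x^2 + 2187x + 19461. Since g(x) = h(x + 27) where h(x) = x^3 - 222, and h is irreducible over Q (because 222 is not a perfect cube, so h has no rational root, and a monic cubic with no rational root is irreducible), g is also irreducible (irreducibility is preserved under the substitution x → x + 27). Hence m_α(x) = x^3 + 81x^2 + 2187x + 19461.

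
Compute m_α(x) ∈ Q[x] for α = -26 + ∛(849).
m_α(x) = x^3 + 78x^2 + 2028x + 16727

Set β = α + 26 = ∛(849), so β^3 = 849. Then (α + 26)^3 - 849 = 0, i.e. α is a root of g(x) = (x + 26)^3 - 849 = x^3 + 78x^2 + 2028x + 16727. Since g(x) = h(x + 26) where h(x) = x^3 - 849, and h is irreducible over Q (because 849 is not a perfect cube, so h has no rational root, and a monic cubic with no rational root is irreducible), g is also irreducible (irreducibility is preserved under the substitution x → x + 26). Hence m_α(x) = x^3 + 78x^2 + 2028x + 16727.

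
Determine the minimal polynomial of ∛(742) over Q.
m_α(x) = x^3 - 742

α satisfies α^3 = 742, so x^3 - 742 annihilates α. By the rational root test, a rational root p/q (in lowest terms) of x^3 - 742 would satisfy p^3 = 742 q^3, forcing q = 1 and p^3 = 742; but 742 is not a perfect cube, contradiction. A monic cubic over Q with no rational root is irreducible (any nontrivial factorization would include a linear factor). Hence x^3 - 742 is the minimal polynomial of α, and in particular [Q(α):Q] = 3.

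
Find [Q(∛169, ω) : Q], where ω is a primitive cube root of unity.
[Q(∛169, ω) : Q] = 6

[Q(∛169):Q] = 3 (min poly x^3 - 169, irreducible since 169 is not a perfect cube). [Q(ω):Q] = 2 (min poly x^2 + x + 1). Since Q(∛169) ⊂ R and ω ∉ R, we have ω ∉ Q(∛169), so x^2 + x + 1 remains irreducible over Q(∛169) and [Q(∛169, ω) : Q(∛169)] = 2. By the tower law, [Q(∛169, ω) : Q] = 3 · 2 = 6. (In fact Q(∛169, ω) is the splitting field of x^3 - 169 over Q.)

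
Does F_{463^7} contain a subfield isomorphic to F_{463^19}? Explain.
No: F_{463^19} is not a subfield of F_{463^7}

F_{p^m} embeds in F_{p^n} iff m | n. Here 19 ∤ 7 (since 7 = 0·19 + 7 with remainder 7 ≠ 0), so F_{463^19} is not a subfield of F_{463^7}. Equivalently: if it were, the tower law would give 19 = [F_{463^19}:F_463] dividing [F_{463^7}:F_463] = 7, contradiction.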